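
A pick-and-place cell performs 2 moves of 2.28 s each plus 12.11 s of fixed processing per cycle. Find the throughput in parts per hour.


T_cycle = 2*2.28 + 12.11 = 16.6700 s
rate = 3600/T = 215.9568

215.9568 parts/hour


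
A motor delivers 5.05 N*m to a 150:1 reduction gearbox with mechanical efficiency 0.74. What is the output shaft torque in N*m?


tau_out = tau_in * N * eta = 5.05 * 150 * 0.74 = 560.5500

560.5500 N*m


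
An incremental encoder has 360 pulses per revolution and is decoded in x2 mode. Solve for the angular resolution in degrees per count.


resolution = 360 / (PPR * 2) = 360 / 720 = 0.5000

0.5000 degrees


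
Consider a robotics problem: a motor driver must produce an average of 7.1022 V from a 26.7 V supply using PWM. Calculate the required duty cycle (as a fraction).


D = V_avg/V_supply = 7.1022/26.7 = 0.2660

0.2660


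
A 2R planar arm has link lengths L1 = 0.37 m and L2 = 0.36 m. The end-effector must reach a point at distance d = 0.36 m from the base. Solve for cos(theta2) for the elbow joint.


cos(th2) = (d^2 - L1^2 - L2^2)/(2*L1*L2) = (0.36^2 - 0.37^2 - 0.36^2)/(2*0.37*0.36) = -0.5139

-0.5139


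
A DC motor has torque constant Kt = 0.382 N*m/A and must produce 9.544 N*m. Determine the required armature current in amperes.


I = tau / Kt = 9.544/0.382 = 24.9843

24.9843 A


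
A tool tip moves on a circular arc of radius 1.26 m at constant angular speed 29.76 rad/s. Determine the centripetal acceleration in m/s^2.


a_c = omega^2 * r = 29.76^2 * 1.26 = 1115.9286

1115.9286 m/s^2


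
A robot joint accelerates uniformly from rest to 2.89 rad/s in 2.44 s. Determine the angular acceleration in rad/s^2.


alpha = delta_omega / t = 2.89 / 2.44 = 1.1844

1.1844 rad/s^2


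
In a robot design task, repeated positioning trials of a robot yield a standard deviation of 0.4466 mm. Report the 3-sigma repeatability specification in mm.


repeatability = 3*sigma = 3*0.4466 = 1.3398

1.3398 mm


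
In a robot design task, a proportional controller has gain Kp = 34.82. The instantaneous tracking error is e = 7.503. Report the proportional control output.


u_P = Kp * e = 34.82 * 7.503 = 261.2545

261.2545


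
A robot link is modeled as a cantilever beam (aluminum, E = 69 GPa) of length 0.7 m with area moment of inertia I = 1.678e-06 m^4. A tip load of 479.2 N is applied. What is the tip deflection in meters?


delta = F*L^3/(3*E*I) = 479.2*0.7^3/(3*6.900e+10*1.678e-06)
      = 164.3656/347346 = 4.7320e-04

4.7320e-04 m


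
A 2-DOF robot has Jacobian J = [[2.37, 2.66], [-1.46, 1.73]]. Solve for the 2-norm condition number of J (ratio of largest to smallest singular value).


JJ^T eigenvalues: trace(JJ^T) = 17.8170, det(JJ^T) = det(J)^2 = 63.73946569
s_max^2 = (17.8170 + sqrt(62.48762624))/2 = 12.86095576
s_min^2 = (17.8170 - sqrt(62.48762624))/2 = 4.95604424
kappa = s_max/s_min = sqrt(12.86095576/4.95604424) = 1.6109

1.6109


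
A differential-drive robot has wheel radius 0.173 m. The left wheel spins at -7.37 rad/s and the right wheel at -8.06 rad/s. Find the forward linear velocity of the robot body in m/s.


v = r*(wR + wL)/2 = 0.173*(-8.06 + -7.37)/2 = -1.3347

-1.3347 m/s


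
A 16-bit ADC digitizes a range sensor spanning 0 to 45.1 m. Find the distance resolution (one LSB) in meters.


res = range / 2^n = 45.1/2^16 = 45.1/65536 = 6.8817e-04

6.8817e-04 m


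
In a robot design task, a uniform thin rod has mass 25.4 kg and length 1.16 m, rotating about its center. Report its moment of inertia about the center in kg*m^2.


I = (1/12)*m*L^2 = (1/12)*25.4*1.16^2 = 2.8482

2.8482 kg*m^2


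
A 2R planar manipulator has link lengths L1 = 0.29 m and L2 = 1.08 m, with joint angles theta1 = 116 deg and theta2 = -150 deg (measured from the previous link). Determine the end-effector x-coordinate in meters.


x = L1*cos(th1) + L2*cos(th1+th2) = 0.29*cos(116 deg) + 1.08*cos(-34 deg) = 0.7682

0.7682 m


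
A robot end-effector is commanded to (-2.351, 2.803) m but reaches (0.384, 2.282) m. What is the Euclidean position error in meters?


dx = 0.384 - (-2.351) = 2.7350, dy = 2.282 - (2.803) = -0.5210
err = sqrt(7.480225 + 0.271441) = 2.7842

2.7842 m


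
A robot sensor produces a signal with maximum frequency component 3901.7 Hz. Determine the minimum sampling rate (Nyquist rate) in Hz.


f_s,min = 2*f_max = 2*3901.7 = 7803.4000

7803.4000 Hz


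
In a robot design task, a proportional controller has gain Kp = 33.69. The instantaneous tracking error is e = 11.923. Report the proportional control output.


u_P = Kp * e = 33.69 * 11.923 = 401.6859

401.6859


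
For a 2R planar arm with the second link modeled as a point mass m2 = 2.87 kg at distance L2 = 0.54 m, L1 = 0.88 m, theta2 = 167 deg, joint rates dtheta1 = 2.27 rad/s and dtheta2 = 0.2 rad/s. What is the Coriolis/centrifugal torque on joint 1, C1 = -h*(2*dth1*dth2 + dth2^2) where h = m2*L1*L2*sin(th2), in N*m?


h = m2*L1*L2*sin(th2) = 2.87*0.88*0.54*sin(167 deg) = 0.306794
C1 = -h*(2*2.27*0.2 + 0.2^2) = -0.306794*0.9480 = -0.2908

-0.2908 N*m


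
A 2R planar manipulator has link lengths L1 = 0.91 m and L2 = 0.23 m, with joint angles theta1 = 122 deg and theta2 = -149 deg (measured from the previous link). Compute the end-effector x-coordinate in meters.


x = L1*cos(th1) + L2*cos(th1+th2) = 0.91*cos(122 deg) + 0.23*cos(-27 deg) = -0.2773

-0.2773 m


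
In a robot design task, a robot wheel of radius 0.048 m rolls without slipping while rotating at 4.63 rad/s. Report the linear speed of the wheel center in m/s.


v = omega * r = 4.63 * 0.048 = 0.2222

0.2222 m/s


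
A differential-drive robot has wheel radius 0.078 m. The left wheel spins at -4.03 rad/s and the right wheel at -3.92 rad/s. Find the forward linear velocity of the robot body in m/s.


v = r*(wR + wL)/2 = 0.078*(-3.92 + -4.03)/2 = -0.3100

-0.3100 m/s


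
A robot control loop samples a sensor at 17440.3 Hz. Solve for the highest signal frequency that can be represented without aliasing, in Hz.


f_max = f_s/2 = 17440.3/2 = 8720.1500

8720.1500 Hz


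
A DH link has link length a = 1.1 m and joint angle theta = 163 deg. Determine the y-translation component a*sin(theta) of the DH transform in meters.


a*sin(theta) = 1.1*sin(163 deg) = 0.3216

0.3216 m


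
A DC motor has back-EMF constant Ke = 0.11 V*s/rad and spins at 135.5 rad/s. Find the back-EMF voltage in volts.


V_emf = Ke * omega = 0.11*135.5 = 14.9050

14.9050 V


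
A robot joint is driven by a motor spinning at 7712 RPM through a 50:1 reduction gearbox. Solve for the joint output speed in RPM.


omega_joint = omega_motor / N = 7712 / 50 = 154.2400

154.2400 RPM


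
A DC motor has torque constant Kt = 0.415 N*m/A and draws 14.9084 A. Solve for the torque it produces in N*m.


tau = Kt * I = 0.415*14.9084 = 6.1870

6.1870 N*m


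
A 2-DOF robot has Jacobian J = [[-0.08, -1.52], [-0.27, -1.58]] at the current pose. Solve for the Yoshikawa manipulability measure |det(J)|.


det(J) = -0.08*-1.58 - (-1.52)*(-0.27) = -0.2840
|det(J)| = 0.2840

0.2840


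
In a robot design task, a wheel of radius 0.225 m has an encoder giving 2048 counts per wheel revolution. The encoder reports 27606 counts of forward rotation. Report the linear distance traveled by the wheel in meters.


revs = 27606/2048 = 13.479492
d = revs * 2*pi*r = 13.479492 * 2*pi*0.225 = 19.0562

19.0562 m


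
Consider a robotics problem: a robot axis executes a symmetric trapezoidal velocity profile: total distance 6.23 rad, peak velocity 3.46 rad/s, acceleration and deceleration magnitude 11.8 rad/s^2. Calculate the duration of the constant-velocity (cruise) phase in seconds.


t_acc = v/a = 0.293220 s, d_acc = v^2/(2a) = 0.507271 rad each
d_cruise = 6.23 - 2*0.507271 = 5.215458 rad
t_cruise = d_cruise/v = 5.215458/3.46 = 1.5074

1.5074 s


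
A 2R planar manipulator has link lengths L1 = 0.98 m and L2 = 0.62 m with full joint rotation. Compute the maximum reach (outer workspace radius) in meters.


r_max = L1 + L2 = 0.98 + 0.62 = 1.6000

1.6000 m


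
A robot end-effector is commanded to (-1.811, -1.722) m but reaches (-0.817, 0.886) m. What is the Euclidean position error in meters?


dx = -0.817 - (-1.811) = 0.9940, dy = 0.886 - (-1.722) = 2.6080
err = sqrt(0.988036 + 6.801664) = 2.7910

2.7910 m


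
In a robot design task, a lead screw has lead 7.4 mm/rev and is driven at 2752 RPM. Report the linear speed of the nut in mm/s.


v = lead * (RPM/60) = 7.4*2752/60 = 339.4133

339.4133 mm/s


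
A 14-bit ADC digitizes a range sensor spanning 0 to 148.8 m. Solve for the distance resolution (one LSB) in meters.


res = range / 2^n = 148.8/2^14 = 148.8/16384 = 0.0091

0.0091 m


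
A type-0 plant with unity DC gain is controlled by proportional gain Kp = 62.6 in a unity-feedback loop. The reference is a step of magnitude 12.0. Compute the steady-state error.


e_ss = R/(1 + Kp) = 12.0/(1 + 62.6) = 12.0/63.6000 = 0.1887

0.1887


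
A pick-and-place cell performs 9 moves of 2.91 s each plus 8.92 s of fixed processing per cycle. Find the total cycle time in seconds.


T = 9*2.91 + 8.92 = 35.1100

35.1100 s


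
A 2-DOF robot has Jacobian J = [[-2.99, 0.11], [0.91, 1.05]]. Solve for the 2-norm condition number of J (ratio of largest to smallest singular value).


JJ^T eigenvalues: trace(JJ^T) = 10.8828, det(JJ^T) = det(J)^2 = 10.49500816
s_max^2 = (10.8828 + sqrt(76.45530320))/2 = 9.81333616
s_min^2 = (10.8828 - sqrt(76.45530320))/2 = 1.06946384
kappa = s_max/s_min = sqrt(9.81333616/1.06946384) = 3.0292

3.0292


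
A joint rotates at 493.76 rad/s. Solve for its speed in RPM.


RPM = 493.76 * 60/(2*pi) = 4715.0607

4715.0607 RPM


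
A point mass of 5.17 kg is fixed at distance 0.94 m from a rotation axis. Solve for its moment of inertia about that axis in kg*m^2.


I = m*r^2 = 5.17*0.94^2 = 4.5682

4.5682 kg*m^2


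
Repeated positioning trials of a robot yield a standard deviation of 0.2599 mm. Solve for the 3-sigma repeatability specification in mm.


repeatability = 3*sigma = 3*0.2599 = 0.7797

0.7797 mm


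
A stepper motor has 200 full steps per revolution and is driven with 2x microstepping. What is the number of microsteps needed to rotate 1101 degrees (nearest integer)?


step_size = 360/(200*2) = 360/400 = 0.900000 deg
n = 1101/(360/400) = 1101*400/360 = 1223.3333 -> 1223

1223 steps


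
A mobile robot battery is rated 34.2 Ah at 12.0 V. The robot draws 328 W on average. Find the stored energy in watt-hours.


E = capacity * V = 34.2*12.0 = 410.4000

410.4000 Wh


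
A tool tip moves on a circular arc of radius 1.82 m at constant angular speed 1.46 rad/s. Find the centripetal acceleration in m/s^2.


a_c = omega^2 * r = 1.46^2 * 1.82 = 3.8795

3.8795 m/s^2


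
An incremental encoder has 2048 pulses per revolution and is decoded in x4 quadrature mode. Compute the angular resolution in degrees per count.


resolution = 360 / (PPR * 4) = 360 / 8192 = 0.0439

0.0439 degrees


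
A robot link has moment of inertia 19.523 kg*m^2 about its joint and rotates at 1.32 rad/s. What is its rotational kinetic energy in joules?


KE = (1/2)*I*omega^2 = 0.5*19.523*1.32^2 = 17.0084

17.0084 J


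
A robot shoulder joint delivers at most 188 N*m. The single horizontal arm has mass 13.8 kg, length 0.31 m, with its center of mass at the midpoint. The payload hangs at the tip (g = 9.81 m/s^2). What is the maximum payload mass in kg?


tau_arm = m_arm*g*(L/2) = 13.8*9.81*0.31/2 = 20.9836 N*m
tau_payload = tau_max - tau_arm = 188 - 20.9836 = 167.0164
m_payload = tau_payload / (g*L) = 167.0164 / (9.81*0.31) = 54.9197

54.9197 kg


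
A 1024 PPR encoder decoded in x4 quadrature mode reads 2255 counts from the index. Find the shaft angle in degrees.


angle = counts * 360 / (PPR*4) = 2255 * 360 / 4096 = 198.1934

198.1934 degrees


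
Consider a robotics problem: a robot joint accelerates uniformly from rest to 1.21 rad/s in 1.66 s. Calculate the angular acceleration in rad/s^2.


alpha = delta_omega / t = 1.21 / 1.66 = 0.7289

0.7289 rad/s^2


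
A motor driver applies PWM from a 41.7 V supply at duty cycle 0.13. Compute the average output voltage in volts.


V_avg = V_supply * D = 41.7*0.13 = 5.4210

5.4210 V


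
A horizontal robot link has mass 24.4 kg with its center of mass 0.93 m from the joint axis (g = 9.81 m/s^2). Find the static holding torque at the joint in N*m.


tau = m*g*L = 24.4 * 9.81 * 0.93 = 222.6085

222.6085 N*m


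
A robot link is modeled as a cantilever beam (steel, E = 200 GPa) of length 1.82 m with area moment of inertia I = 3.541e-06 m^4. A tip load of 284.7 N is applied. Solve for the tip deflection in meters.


delta = F*L^3/(3*E*I) = 284.7*1.82^3/(3*2.000e+11*3.541e-06)
      = 1716.3333096/2124600 = 8.0784e-04

8.0784e-04 m


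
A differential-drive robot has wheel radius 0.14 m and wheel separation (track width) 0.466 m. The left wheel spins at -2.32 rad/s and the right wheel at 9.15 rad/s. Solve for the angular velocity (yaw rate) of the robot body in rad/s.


omega = r*(wR - wL)/L = 0.14*(9.15 - (-2.32))/0.466 = 3.4459

3.4459 rad/s


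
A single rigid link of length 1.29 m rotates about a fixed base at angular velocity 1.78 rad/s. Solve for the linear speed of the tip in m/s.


v = L*omega = 1.29 * 1.78 = 2.2962

2.2962 m/s


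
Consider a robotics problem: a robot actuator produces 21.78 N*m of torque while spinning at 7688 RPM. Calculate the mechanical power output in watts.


omega = 7688 * 2*pi/60 = 805.085477 rad/s
P = tau * omega = 21.78 * 805.085477 = 17534.7617

17534.7617 W


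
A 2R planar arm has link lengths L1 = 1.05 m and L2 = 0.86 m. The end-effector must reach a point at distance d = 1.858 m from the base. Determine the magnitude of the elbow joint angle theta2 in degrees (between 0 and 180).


cos(th2) = (d^2 - L1^2 - L2^2)/(2*L1*L2) = (1.858^2 - 1.05^2 - 0.86^2)/(2*1.05*0.86) = 0.89150831
th2 = acos(0.89150831) = 26.9366 deg

26.9366 degrees


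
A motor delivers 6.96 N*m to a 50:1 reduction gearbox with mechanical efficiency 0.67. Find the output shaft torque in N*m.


tau_out = tau_in * N * eta = 6.96 * 50 * 0.67 = 233.1600

233.1600 N*m


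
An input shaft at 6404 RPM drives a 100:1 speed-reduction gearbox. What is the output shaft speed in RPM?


omega_out = omega_in / N = 6404 / 100 = 64.0400

64.0400 RPM


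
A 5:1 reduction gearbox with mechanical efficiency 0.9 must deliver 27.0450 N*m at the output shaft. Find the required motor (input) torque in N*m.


tau_in = tau_out / (N * eta) = 27.0450 / (5 * 0.9) = 6.0100

6.0100 N*m


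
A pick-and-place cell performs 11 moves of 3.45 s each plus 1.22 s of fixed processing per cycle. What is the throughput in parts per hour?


T_cycle = 11*3.45 + 1.22 = 39.1700 s
rate = 3600/T = 91.9071

91.9071 parts/hour


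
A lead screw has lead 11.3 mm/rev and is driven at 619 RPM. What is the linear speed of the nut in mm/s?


v = lead * (RPM/60) = 11.3*619/60 = 116.5783

116.5783 mm/s


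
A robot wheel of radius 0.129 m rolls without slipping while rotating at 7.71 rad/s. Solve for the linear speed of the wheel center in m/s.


v = omega * r = 7.71 * 0.129 = 0.9946

0.9946 m/s


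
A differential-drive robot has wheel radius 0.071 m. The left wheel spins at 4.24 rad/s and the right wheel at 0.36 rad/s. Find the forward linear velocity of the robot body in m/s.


v = r*(wR + wL)/2 = 0.071*(0.36 + 4.24)/2 = 0.1633

0.1633 m/s


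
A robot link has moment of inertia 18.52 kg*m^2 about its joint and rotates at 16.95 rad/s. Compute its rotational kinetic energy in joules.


KE = (1/2)*I*omega^2 = 0.5*18.52*16.95^2 = 2660.4211

2660.4211 J


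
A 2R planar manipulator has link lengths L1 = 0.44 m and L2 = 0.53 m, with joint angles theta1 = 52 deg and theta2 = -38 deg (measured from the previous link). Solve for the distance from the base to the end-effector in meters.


x = L1*cos(th1) + L2*cos(th1+th2) = 0.785148
y = L1*sin(th1) + L2*sin(th1+th2) = 0.474943
d = sqrt(x^2 + y^2) = sqrt(0.616457 + 0.225571) = 0.9176

0.9176 m


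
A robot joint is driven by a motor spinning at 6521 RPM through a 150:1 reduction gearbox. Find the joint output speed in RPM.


omega_joint = omega_motor / N = 6521 / 150 = 43.4733

43.4733 RPM


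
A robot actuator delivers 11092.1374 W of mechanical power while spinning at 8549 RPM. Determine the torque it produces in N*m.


omega = 8549 * 2*pi/60 = 895.249187 rad/s
tau = P / omega = 11092.1374 / 895.249187 = 12.3900

12.3900 N*m


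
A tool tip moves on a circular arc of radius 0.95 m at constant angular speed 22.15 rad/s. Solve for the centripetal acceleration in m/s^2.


a_c = omega^2 * r = 22.15^2 * 0.95 = 466.0914

466.0914 m/s^2


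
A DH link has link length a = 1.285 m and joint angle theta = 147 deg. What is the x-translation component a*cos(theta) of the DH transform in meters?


a*cos(theta) = 1.285*cos(147 deg) = -1.0777

-1.0777 m


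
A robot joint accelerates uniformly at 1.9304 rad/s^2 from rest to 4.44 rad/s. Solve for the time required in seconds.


t = delta_omega / alpha = 4.44 / 1.9304 = 2.3000

2.3000 s


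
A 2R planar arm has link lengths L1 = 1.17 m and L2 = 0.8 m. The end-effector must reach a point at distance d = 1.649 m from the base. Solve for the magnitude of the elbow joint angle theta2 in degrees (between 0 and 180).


cos(th2) = (d^2 - L1^2 - L2^2)/(2*L1*L2) = (1.649^2 - 1.17^2 - 0.8^2)/(2*1.17*0.8) = 0.37943429
th2 = acos(0.37943429) = 67.7014 deg

67.7014 degrees


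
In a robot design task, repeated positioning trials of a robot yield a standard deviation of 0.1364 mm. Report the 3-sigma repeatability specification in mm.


repeatability = 3*sigma = 3*0.1364 = 0.4092

0.4092 mm


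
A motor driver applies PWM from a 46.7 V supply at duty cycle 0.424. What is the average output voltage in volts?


V_avg = V_supply * D = 46.7*0.424 = 19.8008

19.8008 V


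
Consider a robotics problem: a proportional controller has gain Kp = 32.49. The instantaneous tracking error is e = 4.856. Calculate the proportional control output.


u_P = Kp * e = 32.49 * 4.856 = 157.7714

157.7714


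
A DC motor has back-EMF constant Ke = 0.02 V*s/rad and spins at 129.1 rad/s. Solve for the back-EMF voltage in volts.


V_emf = Ke * omega = 0.02*129.1 = 2.5820

2.5820 V


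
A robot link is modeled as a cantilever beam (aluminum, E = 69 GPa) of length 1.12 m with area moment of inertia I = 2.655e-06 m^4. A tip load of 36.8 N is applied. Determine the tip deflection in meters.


delta = F*L^3/(3*E*I) = 36.8*1.12^3/(3*6.900e+10*2.655e-06)
      = 51.7013504/549585 = 9.4073e-05

9.4073e-05 m


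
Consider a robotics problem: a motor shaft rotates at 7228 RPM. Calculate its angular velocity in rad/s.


omega = 7228 * 2*pi/60 = 756.9144

756.9144 rad/s


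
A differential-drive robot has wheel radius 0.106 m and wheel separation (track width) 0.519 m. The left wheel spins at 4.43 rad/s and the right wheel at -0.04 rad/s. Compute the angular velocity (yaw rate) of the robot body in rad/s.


omega = r*(wR - wL)/L = 0.106*(-0.04 - (4.43))/0.519 = -0.9129

-0.9129 rad/s


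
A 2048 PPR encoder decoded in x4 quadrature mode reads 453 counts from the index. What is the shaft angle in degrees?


angle = counts * 360 / (PPR*4) = 453 * 360 / 8192 = 19.9072

19.9072 degrees


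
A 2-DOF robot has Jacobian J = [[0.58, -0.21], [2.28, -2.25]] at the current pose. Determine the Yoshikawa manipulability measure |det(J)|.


det(J) = 0.58*-2.25 - (-0.21)*(2.28) = -0.8262
|det(J)| = 0.8262

0.8262


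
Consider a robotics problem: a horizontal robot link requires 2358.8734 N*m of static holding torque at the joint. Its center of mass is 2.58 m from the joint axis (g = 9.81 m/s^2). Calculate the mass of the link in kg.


m = tau / (g*L) = 2358.8734 / (9.81 * 2.58) = 93.2000

93.2000 kg


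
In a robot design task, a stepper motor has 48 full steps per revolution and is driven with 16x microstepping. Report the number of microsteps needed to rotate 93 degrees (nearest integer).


step_size = 360/(48*16) = 360/768 = 0.468750 deg
n = 93/(360/768) = 93*768/360 = 198.4000 -> 198

198 steps


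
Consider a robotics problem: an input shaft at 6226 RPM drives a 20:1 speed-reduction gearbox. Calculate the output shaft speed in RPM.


omega_out = omega_in / N = 6226 / 20 = 311.3000

311.3000 RPM


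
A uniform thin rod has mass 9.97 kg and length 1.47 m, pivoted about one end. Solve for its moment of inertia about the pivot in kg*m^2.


I = (1/3)*m*L^2 = (1/3)*9.97*1.47^2 = 7.1814

7.1814 kg*m^2


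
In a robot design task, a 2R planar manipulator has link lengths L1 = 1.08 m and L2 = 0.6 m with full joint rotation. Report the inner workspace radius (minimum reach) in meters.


r_min = |L1 - L2| = |1.08 - 0.6| = 0.4800

0.4800 m


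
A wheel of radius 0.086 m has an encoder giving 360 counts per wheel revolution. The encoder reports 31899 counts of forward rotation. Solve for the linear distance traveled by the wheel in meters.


revs = 31899/360 = 88.608333
d = revs * 2*pi*r = 88.608333 * 2*pi*0.086 = 47.8799

47.8799 m


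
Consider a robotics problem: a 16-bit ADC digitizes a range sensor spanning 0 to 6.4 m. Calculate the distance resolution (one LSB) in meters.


res = range / 2^n = 6.4/2^16 = 6.4/65536 = 9.7656e-05

9.7656e-05 m


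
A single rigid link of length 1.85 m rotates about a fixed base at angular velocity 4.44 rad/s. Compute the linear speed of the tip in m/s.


v = L*omega = 1.85 * 4.44 = 8.2140

8.2140 m/s


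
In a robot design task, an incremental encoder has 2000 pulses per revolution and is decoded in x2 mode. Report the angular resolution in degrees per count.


resolution = 360 / (PPR * 2) = 360 / 4000 = 0.0900

0.0900 degrees


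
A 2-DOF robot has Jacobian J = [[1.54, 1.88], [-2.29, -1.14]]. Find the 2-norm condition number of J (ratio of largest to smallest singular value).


JJ^T eigenvalues: trace(JJ^T) = 12.4497, det(JJ^T) = det(J)^2 = 6.50046016
s_max^2 = (12.4497 + sqrt(128.99318945))/2 = 11.90360843
s_min^2 = (12.4497 - sqrt(128.99318945))/2 = 0.54609157
kappa = s_max/s_min = sqrt(11.90360843/0.54609157) = 4.6688

4.6688


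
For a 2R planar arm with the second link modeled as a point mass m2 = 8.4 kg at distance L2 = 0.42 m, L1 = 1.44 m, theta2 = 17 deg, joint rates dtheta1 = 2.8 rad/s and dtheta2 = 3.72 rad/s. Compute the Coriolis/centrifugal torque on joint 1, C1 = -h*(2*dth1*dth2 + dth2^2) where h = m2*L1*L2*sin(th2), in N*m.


h = m2*L1*L2*sin(th2) = 8.4*1.44*0.42*sin(17 deg) = 1.485342
C1 = -h*(2*2.8*3.72 + 3.72^2) = -1.485342*34.6704 = -51.4974

-51.4974 N*m


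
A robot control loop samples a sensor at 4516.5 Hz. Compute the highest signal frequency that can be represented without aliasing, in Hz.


f_max = f_s/2 = 4516.5/2 = 2258.2500

2258.2500 Hz


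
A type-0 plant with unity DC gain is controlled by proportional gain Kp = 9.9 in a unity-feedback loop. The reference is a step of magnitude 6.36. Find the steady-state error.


e_ss = R/(1 + Kp) = 6.36/(1 + 9.9) = 6.36/10.9000 = 0.5835

0.5835


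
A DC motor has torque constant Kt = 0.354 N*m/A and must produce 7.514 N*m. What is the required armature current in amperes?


I = tau / Kt = 7.514/0.354 = 21.2260

21.2260 A


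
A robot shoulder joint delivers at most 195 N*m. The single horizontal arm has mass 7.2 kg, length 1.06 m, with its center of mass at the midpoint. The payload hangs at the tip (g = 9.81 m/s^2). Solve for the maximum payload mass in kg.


tau_arm = m_arm*g*(L/2) = 7.2*9.81*1.06/2 = 37.4350 N*m
tau_payload = tau_max - tau_arm = 195 - 37.4350 = 157.5650
m_payload = tau_payload / (g*L) = 157.5650 / (9.81*1.06) = 15.1525

15.1525 kg


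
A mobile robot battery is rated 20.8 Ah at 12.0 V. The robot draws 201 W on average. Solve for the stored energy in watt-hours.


E = capacity * V = 20.8*12.0 = 249.6000

249.6000 Wh


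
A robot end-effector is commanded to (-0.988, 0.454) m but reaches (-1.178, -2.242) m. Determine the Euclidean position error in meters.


dx = -1.178 - (-0.988) = -0.1900, dy = -2.242 - (0.454) = -2.6960
err = sqrt(0.036100 + 7.268416) = 2.7027

2.7027 m


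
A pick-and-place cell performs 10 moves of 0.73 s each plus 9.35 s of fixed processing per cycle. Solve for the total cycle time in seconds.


T = 10*0.73 + 9.35 = 16.6500

16.6500 s


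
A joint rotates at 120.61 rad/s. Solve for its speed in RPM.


RPM = 120.61 * 60/(2*pi) = 1151.7407

1151.7407 RPM


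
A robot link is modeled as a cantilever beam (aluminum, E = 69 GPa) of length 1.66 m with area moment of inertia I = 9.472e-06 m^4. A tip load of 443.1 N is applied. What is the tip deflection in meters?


delta = F*L^3/(3*E*I) = 443.1*1.66^3/(3*6.900e+10*9.472e-06)
      = 2026.8705576/1960704 = 0.0010

0.0010 m


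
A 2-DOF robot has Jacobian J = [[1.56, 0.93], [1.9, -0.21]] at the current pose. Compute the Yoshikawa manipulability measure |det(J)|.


det(J) = 1.56*-0.21 - (0.93)*(1.9) = -2.0946
|det(J)| = 2.0946

2.0946


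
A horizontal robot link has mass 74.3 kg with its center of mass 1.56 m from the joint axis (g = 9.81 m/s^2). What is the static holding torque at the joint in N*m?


tau = m*g*L = 74.3 * 9.81 * 1.56 = 1137.0575

1137.0575 N*m


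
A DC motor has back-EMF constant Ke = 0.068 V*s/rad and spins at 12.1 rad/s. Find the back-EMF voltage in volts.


V_emf = Ke * omega = 0.068*12.1 = 0.8228

0.8228 V


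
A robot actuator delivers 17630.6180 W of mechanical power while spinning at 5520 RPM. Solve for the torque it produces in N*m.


omega = 5520 * 2*pi/60 = 578.053048 rad/s
tau = P / omega = 17630.6180 / 578.053048 = 30.5000

30.5000 N*m


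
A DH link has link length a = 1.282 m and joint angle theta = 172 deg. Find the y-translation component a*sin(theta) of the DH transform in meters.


a*sin(theta) = 1.282*sin(172 deg) = 0.1784

0.1784 m


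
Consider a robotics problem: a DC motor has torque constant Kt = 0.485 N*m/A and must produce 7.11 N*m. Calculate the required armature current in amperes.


I = tau / Kt = 7.11/0.485 = 14.6598

14.6598 A


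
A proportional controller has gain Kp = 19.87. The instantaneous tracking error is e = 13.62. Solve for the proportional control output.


u_P = Kp * e = 19.87 * 13.62 = 270.6294

270.6294


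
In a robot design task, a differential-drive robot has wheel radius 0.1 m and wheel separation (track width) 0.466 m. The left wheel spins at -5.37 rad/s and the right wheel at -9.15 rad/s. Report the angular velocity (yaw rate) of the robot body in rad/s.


omega = r*(wR - wL)/L = 0.1*(-9.15 - (-5.37))/0.466 = -0.8112

-0.8112 rad/s


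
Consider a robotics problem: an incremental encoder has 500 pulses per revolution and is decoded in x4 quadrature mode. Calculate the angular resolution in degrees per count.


resolution = 360 / (PPR * 4) = 360 / 2000 = 0.1800

0.1800 degrees


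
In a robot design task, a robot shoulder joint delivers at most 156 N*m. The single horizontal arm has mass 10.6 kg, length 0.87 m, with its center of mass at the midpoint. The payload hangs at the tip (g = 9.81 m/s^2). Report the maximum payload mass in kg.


tau_arm = m_arm*g*(L/2) = 10.6*9.81*0.87/2 = 45.2339 N*m
tau_payload = tau_max - tau_arm = 156 - 45.2339 = 110.7661
m_payload = tau_payload / (g*L) = 110.7661 / (9.81*0.87) = 12.9783

12.9783 kg


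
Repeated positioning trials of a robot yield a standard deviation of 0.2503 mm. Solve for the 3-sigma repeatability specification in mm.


repeatability = 3*sigma = 3*0.2503 = 0.7509

0.7509 mm


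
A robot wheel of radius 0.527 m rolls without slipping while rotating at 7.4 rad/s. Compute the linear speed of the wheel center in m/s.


v = omega * r = 7.4 * 0.527 = 3.8998

3.8998 m/s


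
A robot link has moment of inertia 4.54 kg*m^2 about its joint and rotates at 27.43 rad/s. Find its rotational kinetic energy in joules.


KE = (1/2)*I*omega^2 = 0.5*4.54*27.43^2 = 1707.9591

1707.9591 J


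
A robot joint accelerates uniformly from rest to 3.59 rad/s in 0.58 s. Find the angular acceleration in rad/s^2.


alpha = delta_omega / t = 3.59 / 0.58 = 6.1897

6.1897 rad/s^2


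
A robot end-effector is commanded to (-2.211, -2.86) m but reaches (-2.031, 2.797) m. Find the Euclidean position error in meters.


dx = -2.031 - (-2.211) = 0.1800, dy = 2.797 - (-2.86) = 5.6570
err = sqrt(0.032400 + 32.001649) = 5.6599

5.6599 m


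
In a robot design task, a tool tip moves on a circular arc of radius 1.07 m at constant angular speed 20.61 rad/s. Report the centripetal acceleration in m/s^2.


a_c = omega^2 * r = 20.61^2 * 1.07 = 454.5061

454.5061 m/s^2


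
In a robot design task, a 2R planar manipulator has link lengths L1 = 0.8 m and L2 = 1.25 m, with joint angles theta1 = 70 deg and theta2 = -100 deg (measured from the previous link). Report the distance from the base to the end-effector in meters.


x = L1*cos(th1) + L2*cos(th1+th2) = 1.356148
y = L1*sin(th1) + L2*sin(th1+th2) = 0.126754
d = sqrt(x^2 + y^2) = sqrt(1.839137 + 0.016067) = 1.3621

1.3621 m


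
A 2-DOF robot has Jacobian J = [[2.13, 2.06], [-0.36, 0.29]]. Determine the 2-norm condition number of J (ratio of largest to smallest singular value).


JJ^T eigenvalues: trace(JJ^T) = 8.9942, det(JJ^T) = det(J)^2 = 1.84769649
s_max^2 = (8.9942 + sqrt(73.50484768))/2 = 8.78384841
s_min^2 = (8.9942 - sqrt(73.50484768))/2 = 0.21035159
kappa = s_max/s_min = sqrt(8.78384841/0.21035159) = 6.4620

6.4620


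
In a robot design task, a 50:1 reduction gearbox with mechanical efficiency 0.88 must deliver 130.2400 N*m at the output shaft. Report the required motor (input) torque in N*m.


tau_in = tau_out / (N * eta) = 130.2400 / (50 * 0.88) = 2.9600

2.9600 N*m


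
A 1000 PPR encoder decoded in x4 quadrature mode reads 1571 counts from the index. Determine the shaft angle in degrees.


angle = counts * 360 / (PPR*4) = 1571 * 360 / 4000 = 141.3900

141.3900 degrees


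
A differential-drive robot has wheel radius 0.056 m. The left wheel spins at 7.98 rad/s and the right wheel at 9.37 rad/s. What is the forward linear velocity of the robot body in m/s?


v = r*(wR + wL)/2 = 0.056*(9.37 + 7.98)/2 = 0.4858

0.4858 m/s


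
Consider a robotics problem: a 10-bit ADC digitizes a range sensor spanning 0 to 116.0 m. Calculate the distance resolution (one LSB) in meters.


res = range / 2^n = 116.0/2^10 = 116.0/1024 = 0.1133

0.1133 m


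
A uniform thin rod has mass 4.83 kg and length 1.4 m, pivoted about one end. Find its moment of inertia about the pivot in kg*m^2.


I = (1/3)*m*L^2 = (1/3)*4.83*1.4^2 = 3.1556

3.1556 kg*m^2


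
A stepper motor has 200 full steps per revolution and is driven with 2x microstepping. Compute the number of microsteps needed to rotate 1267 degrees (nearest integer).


step_size = 360/(200*2) = 360/400 = 0.900000 deg
n = 1267/(360/400) = 1267*400/360 = 1407.7778 -> 1408

1408 steps


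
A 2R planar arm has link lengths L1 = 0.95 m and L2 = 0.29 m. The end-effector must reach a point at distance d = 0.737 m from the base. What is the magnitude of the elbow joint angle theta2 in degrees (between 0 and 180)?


cos(th2) = (d^2 - L1^2 - L2^2)/(2*L1*L2) = (0.737^2 - 0.95^2 - 0.29^2)/(2*0.95*0.29) = -0.80477495
th2 = acos(-0.80477495) = 143.5885 deg

143.5885 degrees


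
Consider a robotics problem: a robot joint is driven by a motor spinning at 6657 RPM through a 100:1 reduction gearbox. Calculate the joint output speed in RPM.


omega_joint = omega_motor / N = 6657 / 100 = 66.5700

66.5700 RPM


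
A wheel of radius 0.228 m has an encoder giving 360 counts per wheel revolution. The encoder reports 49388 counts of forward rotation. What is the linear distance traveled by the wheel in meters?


revs = 49388/360 = 137.188889
d = revs * 2*pi*r = 137.188889 * 2*pi*0.228 = 196.5322

196.5322 m


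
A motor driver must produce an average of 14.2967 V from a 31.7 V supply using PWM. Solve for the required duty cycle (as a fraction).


D = V_avg/V_supply = 14.2967/31.7 = 0.4510

0.4510


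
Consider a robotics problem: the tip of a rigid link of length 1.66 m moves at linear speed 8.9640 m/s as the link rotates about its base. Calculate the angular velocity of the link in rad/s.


omega = v / L = 8.9640 / 1.66 = 5.4000

5.4000 rad/s


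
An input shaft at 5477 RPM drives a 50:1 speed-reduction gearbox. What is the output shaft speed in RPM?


omega_out = omega_in / N = 5477 / 50 = 109.5400

109.5400 RPM


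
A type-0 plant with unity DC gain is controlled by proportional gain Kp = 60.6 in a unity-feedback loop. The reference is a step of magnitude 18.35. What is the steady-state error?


e_ss = R/(1 + Kp) = 18.35/(1 + 60.6) = 18.35/61.6000 = 0.2979

0.2979


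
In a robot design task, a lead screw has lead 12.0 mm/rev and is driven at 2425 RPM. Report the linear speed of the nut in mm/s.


v = lead * (RPM/60) = 12.0*2425/60 = 485.0000

485.0000 mm/s


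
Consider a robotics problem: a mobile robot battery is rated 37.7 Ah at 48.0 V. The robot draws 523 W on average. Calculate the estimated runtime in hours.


E = 37.7*48.0 = 1809.6000 Wh
t = E/P = 1809.6000/523 = 3.4600

3.4600 hours


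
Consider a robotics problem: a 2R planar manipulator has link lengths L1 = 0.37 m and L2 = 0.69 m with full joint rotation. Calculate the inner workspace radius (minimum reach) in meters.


r_min = |L1 - L2| = |0.37 - 0.69| = 0.3200

0.3200 m


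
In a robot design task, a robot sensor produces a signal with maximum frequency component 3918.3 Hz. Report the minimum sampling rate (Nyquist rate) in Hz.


f_s,min = 2*f_max = 2*3918.3 = 7836.6000

7836.6000 Hz


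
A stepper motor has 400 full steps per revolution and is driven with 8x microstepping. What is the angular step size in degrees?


step = 360/(400*8) = 360/3200 = 0.1125

0.1125 degrees


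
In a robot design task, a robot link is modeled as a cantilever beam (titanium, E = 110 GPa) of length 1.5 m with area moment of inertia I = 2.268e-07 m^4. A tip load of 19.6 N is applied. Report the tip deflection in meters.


delta = F*L^3/(3*E*I) = 19.6*1.5^3/(3*1.100e+11*2.268e-07)
      = 66.15/74844 = 8.8384e-04

8.8384e-04 m


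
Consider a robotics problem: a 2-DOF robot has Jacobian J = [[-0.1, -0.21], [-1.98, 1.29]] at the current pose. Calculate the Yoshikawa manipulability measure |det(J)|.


det(J) = -0.1*1.29 - (-0.21)*(-1.98) = -0.5448
|det(J)| = 0.5448

0.5448


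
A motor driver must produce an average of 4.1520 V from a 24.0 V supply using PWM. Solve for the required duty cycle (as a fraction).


D = V_avg/V_supply = 4.1520/24.0 = 0.1730

0.1730


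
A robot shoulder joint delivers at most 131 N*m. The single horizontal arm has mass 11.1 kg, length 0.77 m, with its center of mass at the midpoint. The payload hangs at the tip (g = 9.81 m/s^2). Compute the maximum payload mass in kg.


tau_arm = m_arm*g*(L/2) = 11.1*9.81*0.77/2 = 41.9230 N*m
tau_payload = tau_max - tau_arm = 131 - 41.9230 = 89.0770
m_payload = tau_payload / (g*L) = 89.0770 / (9.81*0.77) = 11.7925

11.7925 kg


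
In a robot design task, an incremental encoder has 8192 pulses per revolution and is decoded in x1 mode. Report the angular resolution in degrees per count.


resolution = 360 / (PPR * 1) = 360 / 8192 = 0.0439

0.0439 degrees


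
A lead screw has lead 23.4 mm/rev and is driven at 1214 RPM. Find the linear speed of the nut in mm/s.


v = lead * (RPM/60) = 23.4*1214/60 = 473.4600

473.4600 mm/s


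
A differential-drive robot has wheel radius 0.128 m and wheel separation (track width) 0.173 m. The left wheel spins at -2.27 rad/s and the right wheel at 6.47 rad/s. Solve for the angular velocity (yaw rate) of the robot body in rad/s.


omega = r*(wR - wL)/L = 0.128*(6.47 - (-2.27))/0.173 = 6.4666

6.4666 rad/s


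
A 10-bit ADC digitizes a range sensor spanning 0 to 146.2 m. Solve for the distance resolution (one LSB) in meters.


res = range / 2^n = 146.2/2^10 = 146.2/1024 = 0.1428

0.1428 m


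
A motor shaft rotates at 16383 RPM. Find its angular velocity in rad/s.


omega = 16383 * 2*pi/60 = 1715.6237

1715.6237 rad/s


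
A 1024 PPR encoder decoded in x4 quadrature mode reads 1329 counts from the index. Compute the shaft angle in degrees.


angle = counts * 360 / (PPR*4) = 1329 * 360 / 4096 = 116.8066

116.8066 degrees


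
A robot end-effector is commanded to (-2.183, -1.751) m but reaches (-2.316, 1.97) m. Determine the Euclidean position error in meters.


dx = -2.316 - (-2.183) = -0.1330, dy = 1.97 - (-1.751) = 3.7210
err = sqrt(0.017689 + 13.845841) = 3.7234

3.7234 m


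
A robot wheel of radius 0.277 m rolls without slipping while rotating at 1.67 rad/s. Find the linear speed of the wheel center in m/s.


v = omega * r = 1.67 * 0.277 = 0.4626

0.4626 m/s


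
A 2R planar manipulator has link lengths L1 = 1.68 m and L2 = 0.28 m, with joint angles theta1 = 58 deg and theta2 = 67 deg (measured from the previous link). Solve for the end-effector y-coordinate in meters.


y = L1*sin(th1) + L2*sin(th1+th2) = 1.68*sin(58 deg) + 0.28*sin(125 deg) = 1.6541

1.6541 m


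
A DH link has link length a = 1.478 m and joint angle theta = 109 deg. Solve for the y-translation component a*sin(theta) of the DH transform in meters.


a*sin(theta) = 1.478*sin(109 deg) = 1.3975

1.3975 m


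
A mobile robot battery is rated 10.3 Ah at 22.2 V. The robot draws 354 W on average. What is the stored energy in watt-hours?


E = capacity * V = 10.3*22.2 = 228.6600

228.6600 Wh


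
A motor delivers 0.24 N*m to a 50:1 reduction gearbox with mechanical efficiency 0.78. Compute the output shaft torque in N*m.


tau_out = tau_in * N * eta = 0.24 * 50 * 0.78 = 9.3600

9.3600 N*m


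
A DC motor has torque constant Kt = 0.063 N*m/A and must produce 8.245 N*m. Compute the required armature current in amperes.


I = tau / Kt = 8.245/0.063 = 130.8730

130.8730 A


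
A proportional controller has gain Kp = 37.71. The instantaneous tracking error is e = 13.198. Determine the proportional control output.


u_P = Kp * e = 37.71 * 13.198 = 497.6966

497.6966


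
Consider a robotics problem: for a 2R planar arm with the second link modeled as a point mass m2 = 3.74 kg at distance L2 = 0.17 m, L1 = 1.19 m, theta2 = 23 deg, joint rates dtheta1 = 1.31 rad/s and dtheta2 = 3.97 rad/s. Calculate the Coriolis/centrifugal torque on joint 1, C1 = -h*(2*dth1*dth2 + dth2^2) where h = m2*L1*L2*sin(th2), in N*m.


h = m2*L1*L2*sin(th2) = 3.74*1.19*0.17*sin(23 deg) = 0.295628
C1 = -h*(2*1.31*3.97 + 3.97^2) = -0.295628*26.1623 = -7.7343

-7.7343 N*m


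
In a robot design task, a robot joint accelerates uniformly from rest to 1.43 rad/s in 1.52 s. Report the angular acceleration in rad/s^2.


alpha = delta_omega / t = 1.43 / 1.52 = 0.9408

0.9408 rad/s^2


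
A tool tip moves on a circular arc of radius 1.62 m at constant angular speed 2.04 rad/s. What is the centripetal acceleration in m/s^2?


a_c = omega^2 * r = 2.04^2 * 1.62 = 6.7418

6.7418 m/s^2


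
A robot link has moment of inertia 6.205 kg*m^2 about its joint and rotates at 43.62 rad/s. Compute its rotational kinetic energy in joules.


KE = (1/2)*I*omega^2 = 0.5*6.205*43.62^2 = 5903.1404

5903.1404 J


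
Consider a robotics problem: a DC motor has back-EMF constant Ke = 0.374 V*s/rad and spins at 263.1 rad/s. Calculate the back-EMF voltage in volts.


V_emf = Ke * omega = 0.374*263.1 = 98.3994

98.3994 V
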